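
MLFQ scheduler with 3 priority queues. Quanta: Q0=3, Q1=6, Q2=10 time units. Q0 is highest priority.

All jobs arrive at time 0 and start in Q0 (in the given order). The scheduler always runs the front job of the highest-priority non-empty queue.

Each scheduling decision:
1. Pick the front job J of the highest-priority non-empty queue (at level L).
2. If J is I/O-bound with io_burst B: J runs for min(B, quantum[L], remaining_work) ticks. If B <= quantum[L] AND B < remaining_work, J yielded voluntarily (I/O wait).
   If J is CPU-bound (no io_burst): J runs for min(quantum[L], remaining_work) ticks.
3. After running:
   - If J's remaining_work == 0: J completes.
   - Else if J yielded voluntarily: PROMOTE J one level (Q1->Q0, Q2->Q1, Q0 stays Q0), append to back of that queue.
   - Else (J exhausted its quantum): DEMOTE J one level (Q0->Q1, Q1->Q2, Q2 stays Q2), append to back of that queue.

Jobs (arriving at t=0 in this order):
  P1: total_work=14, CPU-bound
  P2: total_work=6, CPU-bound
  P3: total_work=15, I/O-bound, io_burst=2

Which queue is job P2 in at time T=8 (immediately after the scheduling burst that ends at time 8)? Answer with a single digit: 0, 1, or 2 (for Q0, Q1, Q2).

Answer: 1

Derivation:
t=0-3: P1@Q0 runs 3, rem=11, quantum used, demote→Q1. Q0=[P2,P3] Q1=[P1] Q2=[]
t=3-6: P2@Q0 runs 3, rem=3, quantum used, demote→Q1. Q0=[P3] Q1=[P1,P2] Q2=[]
t=6-8: P3@Q0 runs 2, rem=13, I/O yield, promote→Q0. Q0=[P3] Q1=[P1,P2] Q2=[]
t=8-10: P3@Q0 runs 2, rem=11, I/O yield, promote→Q0. Q0=[P3] Q1=[P1,P2] Q2=[]
t=10-12: P3@Q0 runs 2, rem=9, I/O yield, promote→Q0. Q0=[P3] Q1=[P1,P2] Q2=[]
t=12-14: P3@Q0 runs 2, rem=7, I/O yield, promote→Q0. Q0=[P3] Q1=[P1,P2] Q2=[]
t=14-16: P3@Q0 runs 2, rem=5, I/O yield, promote→Q0. Q0=[P3] Q1=[P1,P2] Q2=[]
t=16-18: P3@Q0 runs 2, rem=3, I/O yield, promote→Q0. Q0=[P3] Q1=[P1,P2] Q2=[]
t=18-20: P3@Q0 runs 2, rem=1, I/O yield, promote→Q0. Q0=[P3] Q1=[P1,P2] Q2=[]
t=20-21: P3@Q0 runs 1, rem=0, completes. Q0=[] Q1=[P1,P2] Q2=[]
t=21-27: P1@Q1 runs 6, rem=5, quantum used, demote→Q2. Q0=[] Q1=[P2] Q2=[P1]
t=27-30: P2@Q1 runs 3, rem=0, completes. Q0=[] Q1=[] Q2=[P1]
t=30-35: P1@Q2 runs 5, rem=0, completes. Q0=[] Q1=[] Q2=[]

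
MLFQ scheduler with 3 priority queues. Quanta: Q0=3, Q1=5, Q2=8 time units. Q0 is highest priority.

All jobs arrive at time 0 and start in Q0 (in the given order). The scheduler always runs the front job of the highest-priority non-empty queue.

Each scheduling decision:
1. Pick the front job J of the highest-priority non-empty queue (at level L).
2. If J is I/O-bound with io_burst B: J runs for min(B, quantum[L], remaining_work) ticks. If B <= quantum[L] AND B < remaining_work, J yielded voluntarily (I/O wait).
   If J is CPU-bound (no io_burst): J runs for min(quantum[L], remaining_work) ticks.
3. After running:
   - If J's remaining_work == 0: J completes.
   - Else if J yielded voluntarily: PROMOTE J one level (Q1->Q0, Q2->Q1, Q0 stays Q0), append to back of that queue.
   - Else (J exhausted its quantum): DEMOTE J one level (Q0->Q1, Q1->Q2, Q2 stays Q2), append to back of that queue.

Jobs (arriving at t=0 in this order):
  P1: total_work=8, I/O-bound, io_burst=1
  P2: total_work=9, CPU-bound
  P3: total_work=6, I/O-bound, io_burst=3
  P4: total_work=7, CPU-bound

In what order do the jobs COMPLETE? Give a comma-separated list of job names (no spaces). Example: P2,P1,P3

Answer: P3,P1,P4,P2

Derivation:
t=0-1: P1@Q0 runs 1, rem=7, I/O yield, promote→Q0. Q0=[P2,P3,P4,P1] Q1=[] Q2=[]
t=1-4: P2@Q0 runs 3, rem=6, quantum used, demote→Q1. Q0=[P3,P4,P1] Q1=[P2] Q2=[]
t=4-7: P3@Q0 runs 3, rem=3, I/O yield, promote→Q0. Q0=[P4,P1,P3] Q1=[P2] Q2=[]
t=7-10: P4@Q0 runs 3, rem=4, quantum used, demote→Q1. Q0=[P1,P3] Q1=[P2,P4] Q2=[]
t=10-11: P1@Q0 runs 1, rem=6, I/O yield, promote→Q0. Q0=[P3,P1] Q1=[P2,P4] Q2=[]
t=11-14: P3@Q0 runs 3, rem=0, completes. Q0=[P1] Q1=[P2,P4] Q2=[]
t=14-15: P1@Q0 runs 1, rem=5, I/O yield, promote→Q0. Q0=[P1] Q1=[P2,P4] Q2=[]
t=15-16: P1@Q0 runs 1, rem=4, I/O yield, promote→Q0. Q0=[P1] Q1=[P2,P4] Q2=[]
t=16-17: P1@Q0 runs 1, rem=3, I/O yield, promote→Q0. Q0=[P1] Q1=[P2,P4] Q2=[]
t=17-18: P1@Q0 runs 1, rem=2, I/O yield, promote→Q0. Q0=[P1] Q1=[P2,P4] Q2=[]
t=18-19: P1@Q0 runs 1, rem=1, I/O yield, promote→Q0. Q0=[P1] Q1=[P2,P4] Q2=[]
t=19-20: P1@Q0 runs 1, rem=0, completes. Q0=[] Q1=[P2,P4] Q2=[]
t=20-25: P2@Q1 runs 5, rem=1, quantum used, demote→Q2. Q0=[] Q1=[P4] Q2=[P2]
t=25-29: P4@Q1 runs 4, rem=0, completes. Q0=[] Q1=[] Q2=[P2]
t=29-30: P2@Q2 runs 1, rem=0, completes. Q0=[] Q1=[] Q2=[]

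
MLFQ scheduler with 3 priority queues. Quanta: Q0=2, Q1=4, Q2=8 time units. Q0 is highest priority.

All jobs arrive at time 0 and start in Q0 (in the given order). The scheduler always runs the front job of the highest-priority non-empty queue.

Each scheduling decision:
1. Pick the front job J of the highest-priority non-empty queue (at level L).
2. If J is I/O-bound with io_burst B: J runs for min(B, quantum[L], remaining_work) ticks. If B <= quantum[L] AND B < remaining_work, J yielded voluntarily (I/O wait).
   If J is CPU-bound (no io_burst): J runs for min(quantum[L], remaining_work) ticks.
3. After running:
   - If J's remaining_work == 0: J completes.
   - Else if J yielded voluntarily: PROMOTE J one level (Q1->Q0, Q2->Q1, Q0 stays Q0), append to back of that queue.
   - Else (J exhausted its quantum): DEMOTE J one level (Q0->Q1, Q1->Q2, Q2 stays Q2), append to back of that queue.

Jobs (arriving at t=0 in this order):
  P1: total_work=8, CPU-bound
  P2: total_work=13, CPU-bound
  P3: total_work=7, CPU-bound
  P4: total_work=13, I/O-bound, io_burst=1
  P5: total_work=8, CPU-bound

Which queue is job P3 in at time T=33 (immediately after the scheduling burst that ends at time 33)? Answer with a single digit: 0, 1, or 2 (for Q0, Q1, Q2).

Answer: 2

Derivation:
t=0-2: P1@Q0 runs 2, rem=6, quantum used, demote→Q1. Q0=[P2,P3,P4,P5] Q1=[P1] Q2=[]
t=2-4: P2@Q0 runs 2, rem=11, quantum used, demote→Q1. Q0=[P3,P4,P5] Q1=[P1,P2] Q2=[]
t=4-6: P3@Q0 runs 2, rem=5, quantum used, demote→Q1. Q0=[P4,P5] Q1=[P1,P2,P3] Q2=[]
t=6-7: P4@Q0 runs 1, rem=12, I/O yield, promote→Q0. Q0=[P5,P4] Q1=[P1,P2,P3] Q2=[]
t=7-9: P5@Q0 runs 2, rem=6, quantum used, demote→Q1. Q0=[P4] Q1=[P1,P2,P3,P5] Q2=[]
t=9-10: P4@Q0 runs 1, rem=11, I/O yield, promote→Q0. Q0=[P4] Q1=[P1,P2,P3,P5] Q2=[]
t=10-11: P4@Q0 runs 1, rem=10, I/O yield, promote→Q0. Q0=[P4] Q1=[P1,P2,P3,P5] Q2=[]
t=11-12: P4@Q0 runs 1, rem=9, I/O yield, promote→Q0. Q0=[P4] Q1=[P1,P2,P3,P5] Q2=[]
t=12-13: P4@Q0 runs 1, rem=8, I/O yield, promote→Q0. Q0=[P4] Q1=[P1,P2,P3,P5] Q2=[]
t=13-14: P4@Q0 runs 1, rem=7, I/O yield, promote→Q0. Q0=[P4] Q1=[P1,P2,P3,P5] Q2=[]
t=14-15: P4@Q0 runs 1, rem=6, I/O yield, promote→Q0. Q0=[P4] Q1=[P1,P2,P3,P5] Q2=[]
t=15-16: P4@Q0 runs 1, rem=5, I/O yield, promote→Q0. Q0=[P4] Q1=[P1,P2,P3,P5] Q2=[]
t=16-17: P4@Q0 runs 1, rem=4, I/O yield, promote→Q0. Q0=[P4] Q1=[P1,P2,P3,P5] Q2=[]
t=17-18: P4@Q0 runs 1, rem=3, I/O yield, promote→Q0. Q0=[P4] Q1=[P1,P2,P3,P5] Q2=[]
t=18-19: P4@Q0 runs 1, rem=2, I/O yield, promote→Q0. Q0=[P4] Q1=[P1,P2,P3,P5] Q2=[]
t=19-20: P4@Q0 runs 1, rem=1, I/O yield, promote→Q0. Q0=[P4] Q1=[P1,P2,P3,P5] Q2=[]
t=20-21: P4@Q0 runs 1, rem=0, completes. Q0=[] Q1=[P1,P2,P3,P5] Q2=[]
t=21-25: P1@Q1 runs 4, rem=2, quantum used, demote→Q2. Q0=[] Q1=[P2,P3,P5] Q2=[P1]
t=25-29: P2@Q1 runs 4, rem=7, quantum used, demote→Q2. Q0=[] Q1=[P3,P5] Q2=[P1,P2]
t=29-33: P3@Q1 runs 4, rem=1, quantum used, demote→Q2. Q0=[] Q1=[P5] Q2=[P1,P2,P3]
t=33-37: P5@Q1 runs 4, rem=2, quantum used, demote→Q2. Q0=[] Q1=[] Q2=[P1,P2,P3,P5]
t=37-39: P1@Q2 runs 2, rem=0, completes. Q0=[] Q1=[] Q2=[P2,P3,P5]
t=39-46: P2@Q2 runs 7, rem=0, completes. Q0=[] Q1=[] Q2=[P3,P5]
t=46-47: P3@Q2 runs 1, rem=0, completes. Q0=[] Q1=[] Q2=[P5]
t=47-49: P5@Q2 runs 2, rem=0, completes. Q0=[] Q1=[] Q2=[]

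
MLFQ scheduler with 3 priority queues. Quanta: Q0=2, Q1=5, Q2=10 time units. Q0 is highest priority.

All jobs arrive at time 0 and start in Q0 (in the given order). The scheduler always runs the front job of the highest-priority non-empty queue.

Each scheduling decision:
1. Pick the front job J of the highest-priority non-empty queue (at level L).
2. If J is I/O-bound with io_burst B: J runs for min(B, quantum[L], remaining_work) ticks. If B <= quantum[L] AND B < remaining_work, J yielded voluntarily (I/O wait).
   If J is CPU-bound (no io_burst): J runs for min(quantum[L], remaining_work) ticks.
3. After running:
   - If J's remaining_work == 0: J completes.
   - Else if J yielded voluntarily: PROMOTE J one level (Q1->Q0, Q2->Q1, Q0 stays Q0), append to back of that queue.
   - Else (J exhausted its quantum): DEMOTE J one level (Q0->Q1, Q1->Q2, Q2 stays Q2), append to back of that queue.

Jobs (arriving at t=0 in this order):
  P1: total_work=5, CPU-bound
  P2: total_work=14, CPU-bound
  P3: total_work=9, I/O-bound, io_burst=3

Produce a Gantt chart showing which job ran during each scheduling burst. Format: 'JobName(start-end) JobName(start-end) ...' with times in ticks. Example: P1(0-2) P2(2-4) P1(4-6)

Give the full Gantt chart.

t=0-2: P1@Q0 runs 2, rem=3, quantum used, demote→Q1. Q0=[P2,P3] Q1=[P1] Q2=[]
t=2-4: P2@Q0 runs 2, rem=12, quantum used, demote→Q1. Q0=[P3] Q1=[P1,P2] Q2=[]
t=4-6: P3@Q0 runs 2, rem=7, quantum used, demote→Q1. Q0=[] Q1=[P1,P2,P3] Q2=[]
t=6-9: P1@Q1 runs 3, rem=0, completes. Q0=[] Q1=[P2,P3] Q2=[]
t=9-14: P2@Q1 runs 5, rem=7, quantum used, demote→Q2. Q0=[] Q1=[P3] Q2=[P2]
t=14-17: P3@Q1 runs 3, rem=4, I/O yield, promote→Q0. Q0=[P3] Q1=[] Q2=[P2]
t=17-19: P3@Q0 runs 2, rem=2, quantum used, demote→Q1. Q0=[] Q1=[P3] Q2=[P2]
t=19-21: P3@Q1 runs 2, rem=0, completes. Q0=[] Q1=[] Q2=[P2]
t=21-28: P2@Q2 runs 7, rem=0, completes. Q0=[] Q1=[] Q2=[]

Answer: P1(0-2) P2(2-4) P3(4-6) P1(6-9) P2(9-14) P3(14-17) P3(17-19) P3(19-21) P2(21-28)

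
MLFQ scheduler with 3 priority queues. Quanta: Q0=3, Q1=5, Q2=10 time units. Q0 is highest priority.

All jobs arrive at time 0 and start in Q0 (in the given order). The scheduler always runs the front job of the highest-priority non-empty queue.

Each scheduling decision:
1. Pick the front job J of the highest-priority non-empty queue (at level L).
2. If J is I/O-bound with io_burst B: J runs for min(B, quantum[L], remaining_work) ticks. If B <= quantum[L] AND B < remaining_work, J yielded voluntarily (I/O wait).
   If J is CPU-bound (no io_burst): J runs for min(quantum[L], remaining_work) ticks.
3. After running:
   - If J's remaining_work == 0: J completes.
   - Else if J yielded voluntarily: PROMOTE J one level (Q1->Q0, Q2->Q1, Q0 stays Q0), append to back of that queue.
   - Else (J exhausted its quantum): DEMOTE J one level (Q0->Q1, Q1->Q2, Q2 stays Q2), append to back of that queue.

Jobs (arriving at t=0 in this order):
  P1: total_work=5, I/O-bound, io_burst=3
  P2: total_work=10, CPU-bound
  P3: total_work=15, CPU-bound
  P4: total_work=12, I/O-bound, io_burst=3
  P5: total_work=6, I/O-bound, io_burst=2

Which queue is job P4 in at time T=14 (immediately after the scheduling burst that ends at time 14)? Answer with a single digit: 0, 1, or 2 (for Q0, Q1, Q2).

Answer: 0

Derivation:
t=0-3: P1@Q0 runs 3, rem=2, I/O yield, promote→Q0. Q0=[P2,P3,P4,P5,P1] Q1=[] Q2=[]
t=3-6: P2@Q0 runs 3, rem=7, quantum used, demote→Q1. Q0=[P3,P4,P5,P1] Q1=[P2] Q2=[]
t=6-9: P3@Q0 runs 3, rem=12, quantum used, demote→Q1. Q0=[P4,P5,P1] Q1=[P2,P3] Q2=[]
t=9-12: P4@Q0 runs 3, rem=9, I/O yield, promote→Q0. Q0=[P5,P1,P4] Q1=[P2,P3] Q2=[]
t=12-14: P5@Q0 runs 2, rem=4, I/O yield, promote→Q0. Q0=[P1,P4,P5] Q1=[P2,P3] Q2=[]
t=14-16: P1@Q0 runs 2, rem=0, completes. Q0=[P4,P5] Q1=[P2,P3] Q2=[]
t=16-19: P4@Q0 runs 3, rem=6, I/O yield, promote→Q0. Q0=[P5,P4] Q1=[P2,P3] Q2=[]
t=19-21: P5@Q0 runs 2, rem=2, I/O yield, promote→Q0. Q0=[P4,P5] Q1=[P2,P3] Q2=[]
t=21-24: P4@Q0 runs 3, rem=3, I/O yield, promote→Q0. Q0=[P5,P4] Q1=[P2,P3] Q2=[]
t=24-26: P5@Q0 runs 2, rem=0, completes. Q0=[P4] Q1=[P2,P3] Q2=[]
t=26-29: P4@Q0 runs 3, rem=0, completes. Q0=[] Q1=[P2,P3] Q2=[]
t=29-34: P2@Q1 runs 5, rem=2, quantum used, demote→Q2. Q0=[] Q1=[P3] Q2=[P2]
t=34-39: P3@Q1 runs 5, rem=7, quantum used, demote→Q2. Q0=[] Q1=[] Q2=[P2,P3]
t=39-41: P2@Q2 runs 2, rem=0, completes. Q0=[] Q1=[] Q2=[P3]
t=41-48: P3@Q2 runs 7, rem=0, completes. Q0=[] Q1=[] Q2=[]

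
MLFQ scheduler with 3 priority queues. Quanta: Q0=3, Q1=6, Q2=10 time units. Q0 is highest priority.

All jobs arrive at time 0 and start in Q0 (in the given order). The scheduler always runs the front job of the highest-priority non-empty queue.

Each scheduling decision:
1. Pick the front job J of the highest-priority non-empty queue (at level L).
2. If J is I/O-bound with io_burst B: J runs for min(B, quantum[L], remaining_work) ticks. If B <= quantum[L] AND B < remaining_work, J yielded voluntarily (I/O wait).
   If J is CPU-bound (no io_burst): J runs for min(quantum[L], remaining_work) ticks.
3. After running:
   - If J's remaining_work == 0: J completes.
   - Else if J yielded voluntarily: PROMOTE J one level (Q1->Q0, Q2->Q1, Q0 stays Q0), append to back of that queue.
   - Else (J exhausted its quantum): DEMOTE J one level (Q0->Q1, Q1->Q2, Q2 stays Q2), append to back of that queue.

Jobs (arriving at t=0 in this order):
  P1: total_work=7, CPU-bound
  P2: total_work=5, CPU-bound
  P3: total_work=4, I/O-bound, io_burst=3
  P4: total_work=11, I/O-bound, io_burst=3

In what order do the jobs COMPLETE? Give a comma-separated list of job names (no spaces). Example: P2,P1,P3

Answer: P3,P4,P1,P2

Derivation:
t=0-3: P1@Q0 runs 3, rem=4, quantum used, demote→Q1. Q0=[P2,P3,P4] Q1=[P1] Q2=[]
t=3-6: P2@Q0 runs 3, rem=2, quantum used, demote→Q1. Q0=[P3,P4] Q1=[P1,P2] Q2=[]
t=6-9: P3@Q0 runs 3, rem=1, I/O yield, promote→Q0. Q0=[P4,P3] Q1=[P1,P2] Q2=[]
t=9-12: P4@Q0 runs 3, rem=8, I/O yield, promote→Q0. Q0=[P3,P4] Q1=[P1,P2] Q2=[]
t=12-13: P3@Q0 runs 1, rem=0, completes. Q0=[P4] Q1=[P1,P2] Q2=[]
t=13-16: P4@Q0 runs 3, rem=5, I/O yield, promote→Q0. Q0=[P4] Q1=[P1,P2] Q2=[]
t=16-19: P4@Q0 runs 3, rem=2, I/O yield, promote→Q0. Q0=[P4] Q1=[P1,P2] Q2=[]
t=19-21: P4@Q0 runs 2, rem=0, completes. Q0=[] Q1=[P1,P2] Q2=[]
t=21-25: P1@Q1 runs 4, rem=0, completes. Q0=[] Q1=[P2] Q2=[]
t=25-27: P2@Q1 runs 2, rem=0, completes. Q0=[] Q1=[] Q2=[]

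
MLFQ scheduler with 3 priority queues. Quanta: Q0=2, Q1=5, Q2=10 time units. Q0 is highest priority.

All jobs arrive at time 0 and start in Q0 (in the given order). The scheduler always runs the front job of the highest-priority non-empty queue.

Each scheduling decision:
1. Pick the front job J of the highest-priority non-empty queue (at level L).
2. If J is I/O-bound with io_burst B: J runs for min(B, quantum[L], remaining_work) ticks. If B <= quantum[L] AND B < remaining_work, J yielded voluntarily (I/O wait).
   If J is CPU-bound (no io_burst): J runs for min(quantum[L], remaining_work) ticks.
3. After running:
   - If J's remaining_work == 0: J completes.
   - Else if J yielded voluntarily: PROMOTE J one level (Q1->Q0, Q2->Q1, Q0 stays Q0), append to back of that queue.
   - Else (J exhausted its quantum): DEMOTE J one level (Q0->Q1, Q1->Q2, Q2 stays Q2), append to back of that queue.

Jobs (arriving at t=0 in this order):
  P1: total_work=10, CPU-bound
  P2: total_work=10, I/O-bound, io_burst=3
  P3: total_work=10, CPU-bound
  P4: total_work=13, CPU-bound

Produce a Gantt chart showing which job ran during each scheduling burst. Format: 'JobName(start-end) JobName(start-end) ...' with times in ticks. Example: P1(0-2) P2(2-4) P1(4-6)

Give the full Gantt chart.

Answer: P1(0-2) P2(2-4) P3(4-6) P4(6-8) P1(8-13) P2(13-16) P2(16-18) P3(18-23) P4(23-28) P2(28-31) P1(31-34) P3(34-37) P4(37-43)

Derivation:
t=0-2: P1@Q0 runs 2, rem=8, quantum used, demote→Q1. Q0=[P2,P3,P4] Q1=[P1] Q2=[]
t=2-4: P2@Q0 runs 2, rem=8, quantum used, demote→Q1. Q0=[P3,P4] Q1=[P1,P2] Q2=[]
t=4-6: P3@Q0 runs 2, rem=8, quantum used, demote→Q1. Q0=[P4] Q1=[P1,P2,P3] Q2=[]
t=6-8: P4@Q0 runs 2, rem=11, quantum used, demote→Q1. Q0=[] Q1=[P1,P2,P3,P4] Q2=[]
t=8-13: P1@Q1 runs 5, rem=3, quantum used, demote→Q2. Q0=[] Q1=[P2,P3,P4] Q2=[P1]
t=13-16: P2@Q1 runs 3, rem=5, I/O yield, promote→Q0. Q0=[P2] Q1=[P3,P4] Q2=[P1]
t=16-18: P2@Q0 runs 2, rem=3, quantum used, demote→Q1. Q0=[] Q1=[P3,P4,P2] Q2=[P1]
t=18-23: P3@Q1 runs 5, rem=3, quantum used, demote→Q2. Q0=[] Q1=[P4,P2] Q2=[P1,P3]
t=23-28: P4@Q1 runs 5, rem=6, quantum used, demote→Q2. Q0=[] Q1=[P2] Q2=[P1,P3,P4]
t=28-31: P2@Q1 runs 3, rem=0, completes. Q0=[] Q1=[] Q2=[P1,P3,P4]
t=31-34: P1@Q2 runs 3, rem=0, completes. Q0=[] Q1=[] Q2=[P3,P4]
t=34-37: P3@Q2 runs 3, rem=0, completes. Q0=[] Q1=[] Q2=[P4]
t=37-43: P4@Q2 runs 6, rem=0, completes. Q0=[] Q1=[] Q2=[]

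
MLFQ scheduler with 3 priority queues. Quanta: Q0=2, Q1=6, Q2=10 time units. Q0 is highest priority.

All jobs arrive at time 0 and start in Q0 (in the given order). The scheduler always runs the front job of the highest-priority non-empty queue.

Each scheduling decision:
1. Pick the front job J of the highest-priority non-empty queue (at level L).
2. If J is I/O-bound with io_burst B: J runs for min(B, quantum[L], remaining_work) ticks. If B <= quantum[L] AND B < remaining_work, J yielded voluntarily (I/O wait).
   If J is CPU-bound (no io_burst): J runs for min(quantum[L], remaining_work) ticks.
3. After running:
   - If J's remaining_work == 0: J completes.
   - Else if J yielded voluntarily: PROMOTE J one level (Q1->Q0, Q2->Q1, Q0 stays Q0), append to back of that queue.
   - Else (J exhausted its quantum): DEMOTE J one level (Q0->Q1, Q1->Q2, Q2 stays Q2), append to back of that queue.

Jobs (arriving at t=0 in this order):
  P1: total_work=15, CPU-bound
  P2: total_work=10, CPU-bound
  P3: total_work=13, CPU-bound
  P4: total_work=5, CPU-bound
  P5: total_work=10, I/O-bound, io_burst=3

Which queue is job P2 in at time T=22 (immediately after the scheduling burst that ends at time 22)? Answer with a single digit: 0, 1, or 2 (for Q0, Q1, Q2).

t=0-2: P1@Q0 runs 2, rem=13, quantum used, demote→Q1. Q0=[P2,P3,P4,P5] Q1=[P1] Q2=[]
t=2-4: P2@Q0 runs 2, rem=8, quantum used, demote→Q1. Q0=[P3,P4,P5] Q1=[P1,P2] Q2=[]
t=4-6: P3@Q0 runs 2, rem=11, quantum used, demote→Q1. Q0=[P4,P5] Q1=[P1,P2,P3] Q2=[]
t=6-8: P4@Q0 runs 2, rem=3, quantum used, demote→Q1. Q0=[P5] Q1=[P1,P2,P3,P4] Q2=[]
t=8-10: P5@Q0 runs 2, rem=8, quantum used, demote→Q1. Q0=[] Q1=[P1,P2,P3,P4,P5] Q2=[]
t=10-16: P1@Q1 runs 6, rem=7, quantum used, demote→Q2. Q0=[] Q1=[P2,P3,P4,P5] Q2=[P1]
t=16-22: P2@Q1 runs 6, rem=2, quantum used, demote→Q2. Q0=[] Q1=[P3,P4,P5] Q2=[P1,P2]
t=22-28: P3@Q1 runs 6, rem=5, quantum used, demote→Q2. Q0=[] Q1=[P4,P5] Q2=[P1,P2,P3]
t=28-31: P4@Q1 runs 3, rem=0, completes. Q0=[] Q1=[P5] Q2=[P1,P2,P3]
t=31-34: P5@Q1 runs 3, rem=5, I/O yield, promote→Q0. Q0=[P5] Q1=[] Q2=[P1,P2,P3]
t=34-36: P5@Q0 runs 2, rem=3, quantum used, demote→Q1. Q0=[] Q1=[P5] Q2=[P1,P2,P3]
t=36-39: P5@Q1 runs 3, rem=0, completes. Q0=[] Q1=[] Q2=[P1,P2,P3]
t=39-46: P1@Q2 runs 7, rem=0, completes. Q0=[] Q1=[] Q2=[P2,P3]
t=46-48: P2@Q2 runs 2, rem=0, completes. Q0=[] Q1=[] Q2=[P3]
t=48-53: P3@Q2 runs 5, rem=0, completes. Q0=[] Q1=[] Q2=[]

Answer: 2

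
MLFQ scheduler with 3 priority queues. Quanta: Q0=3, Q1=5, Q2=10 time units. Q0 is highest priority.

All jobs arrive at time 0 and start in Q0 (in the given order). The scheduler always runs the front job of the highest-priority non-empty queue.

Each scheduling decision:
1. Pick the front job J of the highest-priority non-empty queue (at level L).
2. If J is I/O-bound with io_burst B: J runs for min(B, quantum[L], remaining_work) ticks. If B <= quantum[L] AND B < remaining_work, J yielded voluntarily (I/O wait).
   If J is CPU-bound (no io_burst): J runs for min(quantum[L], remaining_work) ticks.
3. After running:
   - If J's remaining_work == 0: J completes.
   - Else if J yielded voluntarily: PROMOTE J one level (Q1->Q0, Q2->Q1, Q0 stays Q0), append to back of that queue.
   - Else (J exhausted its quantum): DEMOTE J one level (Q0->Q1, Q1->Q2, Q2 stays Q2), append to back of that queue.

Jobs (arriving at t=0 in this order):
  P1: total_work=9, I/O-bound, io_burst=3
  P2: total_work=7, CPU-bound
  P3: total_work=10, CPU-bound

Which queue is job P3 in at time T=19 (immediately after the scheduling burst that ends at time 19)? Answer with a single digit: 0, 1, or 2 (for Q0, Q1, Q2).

Answer: 1

Derivation:
t=0-3: P1@Q0 runs 3, rem=6, I/O yield, promote→Q0. Q0=[P2,P3,P1] Q1=[] Q2=[]
t=3-6: P2@Q0 runs 3, rem=4, quantum used, demote→Q1. Q0=[P3,P1] Q1=[P2] Q2=[]
t=6-9: P3@Q0 runs 3, rem=7, quantum used, demote→Q1. Q0=[P1] Q1=[P2,P3] Q2=[]
t=9-12: P1@Q0 runs 3, rem=3, I/O yield, promote→Q0. Q0=[P1] Q1=[P2,P3] Q2=[]
t=12-15: P1@Q0 runs 3, rem=0, completes. Q0=[] Q1=[P2,P3] Q2=[]
t=15-19: P2@Q1 runs 4, rem=0, completes. Q0=[] Q1=[P3] Q2=[]
t=19-24: P3@Q1 runs 5, rem=2, quantum used, demote→Q2. Q0=[] Q1=[] Q2=[P3]
t=24-26: P3@Q2 runs 2, rem=0, completes. Q0=[] Q1=[] Q2=[]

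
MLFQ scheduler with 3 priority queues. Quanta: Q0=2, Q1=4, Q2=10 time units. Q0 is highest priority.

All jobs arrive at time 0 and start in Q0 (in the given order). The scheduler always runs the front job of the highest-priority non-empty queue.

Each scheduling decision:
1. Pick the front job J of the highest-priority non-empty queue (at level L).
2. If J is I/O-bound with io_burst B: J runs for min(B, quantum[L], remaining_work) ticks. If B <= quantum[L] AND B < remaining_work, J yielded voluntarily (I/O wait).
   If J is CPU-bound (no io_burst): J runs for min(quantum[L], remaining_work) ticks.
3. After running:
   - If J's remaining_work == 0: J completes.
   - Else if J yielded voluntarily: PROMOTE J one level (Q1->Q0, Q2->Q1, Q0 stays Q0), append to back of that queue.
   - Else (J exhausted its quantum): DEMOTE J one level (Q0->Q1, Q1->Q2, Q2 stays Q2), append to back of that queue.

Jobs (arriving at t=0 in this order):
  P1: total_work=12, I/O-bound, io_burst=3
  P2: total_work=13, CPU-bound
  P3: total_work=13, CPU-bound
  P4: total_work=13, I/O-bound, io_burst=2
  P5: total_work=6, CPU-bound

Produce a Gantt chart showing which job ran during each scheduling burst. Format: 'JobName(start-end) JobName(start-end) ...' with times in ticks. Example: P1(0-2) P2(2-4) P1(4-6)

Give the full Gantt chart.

t=0-2: P1@Q0 runs 2, rem=10, quantum used, demote→Q1. Q0=[P2,P3,P4,P5] Q1=[P1] Q2=[]
t=2-4: P2@Q0 runs 2, rem=11, quantum used, demote→Q1. Q0=[P3,P4,P5] Q1=[P1,P2] Q2=[]
t=4-6: P3@Q0 runs 2, rem=11, quantum used, demote→Q1. Q0=[P4,P5] Q1=[P1,P2,P3] Q2=[]
t=6-8: P4@Q0 runs 2, rem=11, I/O yield, promote→Q0. Q0=[P5,P4] Q1=[P1,P2,P3] Q2=[]
t=8-10: P5@Q0 runs 2, rem=4, quantum used, demote→Q1. Q0=[P4] Q1=[P1,P2,P3,P5] Q2=[]
t=10-12: P4@Q0 runs 2, rem=9, I/O yield, promote→Q0. Q0=[P4] Q1=[P1,P2,P3,P5] Q2=[]
t=12-14: P4@Q0 runs 2, rem=7, I/O yield, promote→Q0. Q0=[P4] Q1=[P1,P2,P3,P5] Q2=[]
t=14-16: P4@Q0 runs 2, rem=5, I/O yield, promote→Q0. Q0=[P4] Q1=[P1,P2,P3,P5] Q2=[]
t=16-18: P4@Q0 runs 2, rem=3, I/O yield, promote→Q0. Q0=[P4] Q1=[P1,P2,P3,P5] Q2=[]
t=18-20: P4@Q0 runs 2, rem=1, I/O yield, promote→Q0. Q0=[P4] Q1=[P1,P2,P3,P5] Q2=[]
t=20-21: P4@Q0 runs 1, rem=0, completes. Q0=[] Q1=[P1,P2,P3,P5] Q2=[]
t=21-24: P1@Q1 runs 3, rem=7, I/O yield, promote→Q0. Q0=[P1] Q1=[P2,P3,P5] Q2=[]
t=24-26: P1@Q0 runs 2, rem=5, quantum used, demote→Q1. Q0=[] Q1=[P2,P3,P5,P1] Q2=[]
t=26-30: P2@Q1 runs 4, rem=7, quantum used, demote→Q2. Q0=[] Q1=[P3,P5,P1] Q2=[P2]
t=30-34: P3@Q1 runs 4, rem=7, quantum used, demote→Q2. Q0=[] Q1=[P5,P1] Q2=[P2,P3]
t=34-38: P5@Q1 runs 4, rem=0, completes. Q0=[] Q1=[P1] Q2=[P2,P3]
t=38-41: P1@Q1 runs 3, rem=2, I/O yield, promote→Q0. Q0=[P1] Q1=[] Q2=[P2,P3]
t=41-43: P1@Q0 runs 2, rem=0, completes. Q0=[] Q1=[] Q2=[P2,P3]
t=43-50: P2@Q2 runs 7, rem=0, completes. Q0=[] Q1=[] Q2=[P3]
t=50-57: P3@Q2 runs 7, rem=0, completes. Q0=[] Q1=[] Q2=[]

Answer: P1(0-2) P2(2-4) P3(4-6) P4(6-8) P5(8-10) P4(10-12) P4(12-14) P4(14-16) P4(16-18) P4(18-20) P4(20-21) P1(21-24) P1(24-26) P2(26-30) P3(30-34) P5(34-38) P1(38-41) P1(41-43) P2(43-50) P3(50-57)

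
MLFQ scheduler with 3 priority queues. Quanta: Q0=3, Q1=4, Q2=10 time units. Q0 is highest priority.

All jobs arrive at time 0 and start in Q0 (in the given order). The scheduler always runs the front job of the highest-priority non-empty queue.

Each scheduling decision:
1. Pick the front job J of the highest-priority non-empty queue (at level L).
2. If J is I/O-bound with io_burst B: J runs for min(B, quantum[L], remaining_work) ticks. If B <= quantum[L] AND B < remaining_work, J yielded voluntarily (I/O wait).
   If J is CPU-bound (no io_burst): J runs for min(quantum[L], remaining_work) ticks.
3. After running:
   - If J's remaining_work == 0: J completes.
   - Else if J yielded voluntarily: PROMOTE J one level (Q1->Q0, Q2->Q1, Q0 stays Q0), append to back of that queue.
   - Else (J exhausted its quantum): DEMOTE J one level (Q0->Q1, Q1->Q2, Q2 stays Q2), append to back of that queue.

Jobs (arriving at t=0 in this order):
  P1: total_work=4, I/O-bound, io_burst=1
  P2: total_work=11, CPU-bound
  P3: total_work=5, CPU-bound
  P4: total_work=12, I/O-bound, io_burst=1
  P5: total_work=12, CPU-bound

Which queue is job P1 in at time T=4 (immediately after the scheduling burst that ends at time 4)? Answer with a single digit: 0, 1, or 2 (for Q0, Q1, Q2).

t=0-1: P1@Q0 runs 1, rem=3, I/O yield, promote→Q0. Q0=[P2,P3,P4,P5,P1] Q1=[] Q2=[]
t=1-4: P2@Q0 runs 3, rem=8, quantum used, demote→Q1. Q0=[P3,P4,P5,P1] Q1=[P2] Q2=[]
t=4-7: P3@Q0 runs 3, rem=2, quantum used, demote→Q1. Q0=[P4,P5,P1] Q1=[P2,P3] Q2=[]
t=7-8: P4@Q0 runs 1, rem=11, I/O yield, promote→Q0. Q0=[P5,P1,P4] Q1=[P2,P3] Q2=[]
t=8-11: P5@Q0 runs 3, rem=9, quantum used, demote→Q1. Q0=[P1,P4] Q1=[P2,P3,P5] Q2=[]
t=11-12: P1@Q0 runs 1, rem=2, I/O yield, promote→Q0. Q0=[P4,P1] Q1=[P2,P3,P5] Q2=[]
t=12-13: P4@Q0 runs 1, rem=10, I/O yield, promote→Q0. Q0=[P1,P4] Q1=[P2,P3,P5] Q2=[]
t=13-14: P1@Q0 runs 1, rem=1, I/O yield, promote→Q0. Q0=[P4,P1] Q1=[P2,P3,P5] Q2=[]
t=14-15: P4@Q0 runs 1, rem=9, I/O yield, promote→Q0. Q0=[P1,P4] Q1=[P2,P3,P5] Q2=[]
t=15-16: P1@Q0 runs 1, rem=0, completes. Q0=[P4] Q1=[P2,P3,P5] Q2=[]
t=16-17: P4@Q0 runs 1, rem=8, I/O yield, promote→Q0. Q0=[P4] Q1=[P2,P3,P5] Q2=[]
t=17-18: P4@Q0 runs 1, rem=7, I/O yield, promote→Q0. Q0=[P4] Q1=[P2,P3,P5] Q2=[]
t=18-19: P4@Q0 runs 1, rem=6, I/O yield, promote→Q0. Q0=[P4] Q1=[P2,P3,P5] Q2=[]
t=19-20: P4@Q0 runs 1, rem=5, I/O yield, promote→Q0. Q0=[P4] Q1=[P2,P3,P5] Q2=[]
t=20-21: P4@Q0 runs 1, rem=4, I/O yield, promote→Q0. Q0=[P4] Q1=[P2,P3,P5] Q2=[]
t=21-22: P4@Q0 runs 1, rem=3, I/O yield, promote→Q0. Q0=[P4] Q1=[P2,P3,P5] Q2=[]
t=22-23: P4@Q0 runs 1, rem=2, I/O yield, promote→Q0. Q0=[P4] Q1=[P2,P3,P5] Q2=[]
t=23-24: P4@Q0 runs 1, rem=1, I/O yield, promote→Q0. Q0=[P4] Q1=[P2,P3,P5] Q2=[]
t=24-25: P4@Q0 runs 1, rem=0, completes. Q0=[] Q1=[P2,P3,P5] Q2=[]
t=25-29: P2@Q1 runs 4, rem=4, quantum used, demote→Q2. Q0=[] Q1=[P3,P5] Q2=[P2]
t=29-31: P3@Q1 runs 2, rem=0, completes. Q0=[] Q1=[P5] Q2=[P2]
t=31-35: P5@Q1 runs 4, rem=5, quantum used, demote→Q2. Q0=[] Q1=[] Q2=[P2,P5]
t=35-39: P2@Q2 runs 4, rem=0, completes. Q0=[] Q1=[] Q2=[P5]
t=39-44: P5@Q2 runs 5, rem=0, completes. Q0=[] Q1=[] Q2=[]

Answer: 0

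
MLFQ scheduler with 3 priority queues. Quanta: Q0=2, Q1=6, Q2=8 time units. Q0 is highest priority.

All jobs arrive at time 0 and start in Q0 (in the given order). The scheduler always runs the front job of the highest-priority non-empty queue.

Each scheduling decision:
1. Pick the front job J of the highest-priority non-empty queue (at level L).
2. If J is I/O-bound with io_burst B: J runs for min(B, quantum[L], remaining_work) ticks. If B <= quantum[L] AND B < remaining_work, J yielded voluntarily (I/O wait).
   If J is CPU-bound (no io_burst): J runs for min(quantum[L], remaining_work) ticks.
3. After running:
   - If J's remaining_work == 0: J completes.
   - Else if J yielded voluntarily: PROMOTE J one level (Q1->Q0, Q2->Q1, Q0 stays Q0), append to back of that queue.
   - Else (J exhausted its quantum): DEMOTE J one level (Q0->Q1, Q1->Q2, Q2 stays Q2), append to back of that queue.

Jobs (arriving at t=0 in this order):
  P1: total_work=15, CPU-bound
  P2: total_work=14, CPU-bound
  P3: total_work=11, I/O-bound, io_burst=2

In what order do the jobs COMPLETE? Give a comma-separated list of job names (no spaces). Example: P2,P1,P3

t=0-2: P1@Q0 runs 2, rem=13, quantum used, demote→Q1. Q0=[P2,P3] Q1=[P1] Q2=[]
t=2-4: P2@Q0 runs 2, rem=12, quantum used, demote→Q1. Q0=[P3] Q1=[P1,P2] Q2=[]
t=4-6: P3@Q0 runs 2, rem=9, I/O yield, promote→Q0. Q0=[P3] Q1=[P1,P2] Q2=[]
t=6-8: P3@Q0 runs 2, rem=7, I/O yield, promote→Q0. Q0=[P3] Q1=[P1,P2] Q2=[]
t=8-10: P3@Q0 runs 2, rem=5, I/O yield, promote→Q0. Q0=[P3] Q1=[P1,P2] Q2=[]
t=10-12: P3@Q0 runs 2, rem=3, I/O yield, promote→Q0. Q0=[P3] Q1=[P1,P2] Q2=[]
t=12-14: P3@Q0 runs 2, rem=1, I/O yield, promote→Q0. Q0=[P3] Q1=[P1,P2] Q2=[]
t=14-15: P3@Q0 runs 1, rem=0, completes. Q0=[] Q1=[P1,P2] Q2=[]
t=15-21: P1@Q1 runs 6, rem=7, quantum used, demote→Q2. Q0=[] Q1=[P2] Q2=[P1]
t=21-27: P2@Q1 runs 6, rem=6, quantum used, demote→Q2. Q0=[] Q1=[] Q2=[P1,P2]
t=27-34: P1@Q2 runs 7, rem=0, completes. Q0=[] Q1=[] Q2=[P2]
t=34-40: P2@Q2 runs 6, rem=0, completes. Q0=[] Q1=[] Q2=[]

Answer: P3,P1,P2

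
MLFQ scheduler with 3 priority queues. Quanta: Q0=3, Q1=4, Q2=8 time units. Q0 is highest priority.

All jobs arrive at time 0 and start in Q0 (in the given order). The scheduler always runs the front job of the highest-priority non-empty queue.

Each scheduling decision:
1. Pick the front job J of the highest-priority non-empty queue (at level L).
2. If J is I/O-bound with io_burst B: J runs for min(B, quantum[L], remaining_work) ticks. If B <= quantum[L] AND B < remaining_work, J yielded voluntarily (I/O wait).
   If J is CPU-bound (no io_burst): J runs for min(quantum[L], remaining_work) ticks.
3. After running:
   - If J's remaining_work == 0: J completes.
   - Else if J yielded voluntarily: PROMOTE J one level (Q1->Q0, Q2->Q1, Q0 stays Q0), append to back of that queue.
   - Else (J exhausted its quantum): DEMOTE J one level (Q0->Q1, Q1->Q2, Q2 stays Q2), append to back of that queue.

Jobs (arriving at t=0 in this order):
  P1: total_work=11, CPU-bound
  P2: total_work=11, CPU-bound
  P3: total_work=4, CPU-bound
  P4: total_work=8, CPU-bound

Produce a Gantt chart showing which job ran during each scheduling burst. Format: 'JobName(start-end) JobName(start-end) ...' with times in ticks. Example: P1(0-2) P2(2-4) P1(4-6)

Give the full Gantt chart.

t=0-3: P1@Q0 runs 3, rem=8, quantum used, demote→Q1. Q0=[P2,P3,P4] Q1=[P1] Q2=[]
t=3-6: P2@Q0 runs 3, rem=8, quantum used, demote→Q1. Q0=[P3,P4] Q1=[P1,P2] Q2=[]
t=6-9: P3@Q0 runs 3, rem=1, quantum used, demote→Q1. Q0=[P4] Q1=[P1,P2,P3] Q2=[]
t=9-12: P4@Q0 runs 3, rem=5, quantum used, demote→Q1. Q0=[] Q1=[P1,P2,P3,P4] Q2=[]
t=12-16: P1@Q1 runs 4, rem=4, quantum used, demote→Q2. Q0=[] Q1=[P2,P3,P4] Q2=[P1]
t=16-20: P2@Q1 runs 4, rem=4, quantum used, demote→Q2. Q0=[] Q1=[P3,P4] Q2=[P1,P2]
t=20-21: P3@Q1 runs 1, rem=0, completes. Q0=[] Q1=[P4] Q2=[P1,P2]
t=21-25: P4@Q1 runs 4, rem=1, quantum used, demote→Q2. Q0=[] Q1=[] Q2=[P1,P2,P4]
t=25-29: P1@Q2 runs 4, rem=0, completes. Q0=[] Q1=[] Q2=[P2,P4]
t=29-33: P2@Q2 runs 4, rem=0, completes. Q0=[] Q1=[] Q2=[P4]
t=33-34: P4@Q2 runs 1, rem=0, completes. Q0=[] Q1=[] Q2=[]

Answer: P1(0-3) P2(3-6) P3(6-9) P4(9-12) P1(12-16) P2(16-20) P3(20-21) P4(21-25) P1(25-29) P2(29-33) P4(33-34)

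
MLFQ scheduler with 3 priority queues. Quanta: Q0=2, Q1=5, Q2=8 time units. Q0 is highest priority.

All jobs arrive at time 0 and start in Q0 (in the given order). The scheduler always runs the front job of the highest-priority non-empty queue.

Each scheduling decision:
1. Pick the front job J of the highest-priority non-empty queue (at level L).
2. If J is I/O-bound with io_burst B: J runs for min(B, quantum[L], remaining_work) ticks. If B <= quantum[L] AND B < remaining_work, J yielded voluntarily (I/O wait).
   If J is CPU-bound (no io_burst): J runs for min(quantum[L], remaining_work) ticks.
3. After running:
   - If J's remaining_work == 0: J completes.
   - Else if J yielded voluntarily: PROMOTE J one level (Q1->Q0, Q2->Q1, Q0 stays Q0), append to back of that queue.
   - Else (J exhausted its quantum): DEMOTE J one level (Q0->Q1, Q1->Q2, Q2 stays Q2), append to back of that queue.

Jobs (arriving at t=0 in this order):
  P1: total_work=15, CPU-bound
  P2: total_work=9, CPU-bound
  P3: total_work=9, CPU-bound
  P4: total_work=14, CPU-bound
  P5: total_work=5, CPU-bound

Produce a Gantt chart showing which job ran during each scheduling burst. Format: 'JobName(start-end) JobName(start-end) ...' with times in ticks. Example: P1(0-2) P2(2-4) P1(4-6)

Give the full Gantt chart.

t=0-2: P1@Q0 runs 2, rem=13, quantum used, demote→Q1. Q0=[P2,P3,P4,P5] Q1=[P1] Q2=[]
t=2-4: P2@Q0 runs 2, rem=7, quantum used, demote→Q1. Q0=[P3,P4,P5] Q1=[P1,P2] Q2=[]
t=4-6: P3@Q0 runs 2, rem=7, quantum used, demote→Q1. Q0=[P4,P5] Q1=[P1,P2,P3] Q2=[]
t=6-8: P4@Q0 runs 2, rem=12, quantum used, demote→Q1. Q0=[P5] Q1=[P1,P2,P3,P4] Q2=[]
t=8-10: P5@Q0 runs 2, rem=3, quantum used, demote→Q1. Q0=[] Q1=[P1,P2,P3,P4,P5] Q2=[]
t=10-15: P1@Q1 runs 5, rem=8, quantum used, demote→Q2. Q0=[] Q1=[P2,P3,P4,P5] Q2=[P1]
t=15-20: P2@Q1 runs 5, rem=2, quantum used, demote→Q2. Q0=[] Q1=[P3,P4,P5] Q2=[P1,P2]
t=20-25: P3@Q1 runs 5, rem=2, quantum used, demote→Q2. Q0=[] Q1=[P4,P5] Q2=[P1,P2,P3]
t=25-30: P4@Q1 runs 5, rem=7, quantum used, demote→Q2. Q0=[] Q1=[P5] Q2=[P1,P2,P3,P4]
t=30-33: P5@Q1 runs 3, rem=0, completes. Q0=[] Q1=[] Q2=[P1,P2,P3,P4]
t=33-41: P1@Q2 runs 8, rem=0, completes. Q0=[] Q1=[] Q2=[P2,P3,P4]
t=41-43: P2@Q2 runs 2, rem=0, completes. Q0=[] Q1=[] Q2=[P3,P4]
t=43-45: P3@Q2 runs 2, rem=0, completes. Q0=[] Q1=[] Q2=[P4]
t=45-52: P4@Q2 runs 7, rem=0, completes. Q0=[] Q1=[] Q2=[]

Answer: P1(0-2) P2(2-4) P3(4-6) P4(6-8) P5(8-10) P1(10-15) P2(15-20) P3(20-25) P4(25-30) P5(30-33) P1(33-41) P2(41-43) P3(43-45) P4(45-52)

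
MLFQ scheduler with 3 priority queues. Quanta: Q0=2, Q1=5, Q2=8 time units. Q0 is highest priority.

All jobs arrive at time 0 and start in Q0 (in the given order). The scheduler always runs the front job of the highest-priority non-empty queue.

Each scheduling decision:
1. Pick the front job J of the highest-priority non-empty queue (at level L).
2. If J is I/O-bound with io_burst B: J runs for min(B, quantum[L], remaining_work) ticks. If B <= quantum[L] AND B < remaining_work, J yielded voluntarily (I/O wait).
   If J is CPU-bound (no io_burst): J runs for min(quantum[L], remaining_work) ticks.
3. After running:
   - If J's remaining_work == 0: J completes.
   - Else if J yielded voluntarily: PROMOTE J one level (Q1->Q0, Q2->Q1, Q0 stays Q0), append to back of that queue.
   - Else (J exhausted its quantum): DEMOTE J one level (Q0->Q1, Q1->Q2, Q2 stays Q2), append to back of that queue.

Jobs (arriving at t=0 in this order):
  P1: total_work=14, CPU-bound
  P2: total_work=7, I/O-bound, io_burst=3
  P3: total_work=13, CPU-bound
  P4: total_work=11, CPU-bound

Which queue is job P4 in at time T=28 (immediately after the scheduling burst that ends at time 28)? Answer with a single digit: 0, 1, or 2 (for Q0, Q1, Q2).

Answer: 2

Derivation:
t=0-2: P1@Q0 runs 2, rem=12, quantum used, demote→Q1. Q0=[P2,P3,P4] Q1=[P1] Q2=[]
t=2-4: P2@Q0 runs 2, rem=5, quantum used, demote→Q1. Q0=[P3,P4] Q1=[P1,P2] Q2=[]
t=4-6: P3@Q0 runs 2, rem=11, quantum used, demote→Q1. Q0=[P4] Q1=[P1,P2,P3] Q2=[]
t=6-8: P4@Q0 runs 2, rem=9, quantum used, demote→Q1. Q0=[] Q1=[P1,P2,P3,P4] Q2=[]
t=8-13: P1@Q1 runs 5, rem=7, quantum used, demote→Q2. Q0=[] Q1=[P2,P3,P4] Q2=[P1]
t=13-16: P2@Q1 runs 3, rem=2, I/O yield, promote→Q0. Q0=[P2] Q1=[P3,P4] Q2=[P1]
t=16-18: P2@Q0 runs 2, rem=0, completes. Q0=[] Q1=[P3,P4] Q2=[P1]
t=18-23: P3@Q1 runs 5, rem=6, quantum used, demote→Q2. Q0=[] Q1=[P4] Q2=[P1,P3]
t=23-28: P4@Q1 runs 5, rem=4, quantum used, demote→Q2. Q0=[] Q1=[] Q2=[P1,P3,P4]
t=28-35: P1@Q2 runs 7, rem=0, completes. Q0=[] Q1=[] Q2=[P3,P4]
t=35-41: P3@Q2 runs 6, rem=0, completes. Q0=[] Q1=[] Q2=[P4]
t=41-45: P4@Q2 runs 4, rem=0, completes. Q0=[] Q1=[] Q2=[]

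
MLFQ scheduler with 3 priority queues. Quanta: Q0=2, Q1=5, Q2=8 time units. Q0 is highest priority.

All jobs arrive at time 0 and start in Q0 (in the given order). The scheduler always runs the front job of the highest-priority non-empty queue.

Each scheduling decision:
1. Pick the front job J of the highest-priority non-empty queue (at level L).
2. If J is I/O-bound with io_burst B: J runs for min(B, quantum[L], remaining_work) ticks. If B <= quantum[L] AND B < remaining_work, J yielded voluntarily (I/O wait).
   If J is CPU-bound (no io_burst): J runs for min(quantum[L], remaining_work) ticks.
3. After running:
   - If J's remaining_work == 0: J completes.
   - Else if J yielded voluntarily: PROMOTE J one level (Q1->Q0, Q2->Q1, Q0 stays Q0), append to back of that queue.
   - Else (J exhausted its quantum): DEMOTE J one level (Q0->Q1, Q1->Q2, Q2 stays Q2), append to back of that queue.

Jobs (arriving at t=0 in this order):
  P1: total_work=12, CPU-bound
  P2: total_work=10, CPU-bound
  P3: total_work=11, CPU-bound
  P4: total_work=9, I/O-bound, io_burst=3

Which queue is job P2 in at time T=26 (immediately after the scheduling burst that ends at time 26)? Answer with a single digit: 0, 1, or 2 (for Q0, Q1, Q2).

Answer: 2

Derivation:
t=0-2: P1@Q0 runs 2, rem=10, quantum used, demote→Q1. Q0=[P2,P3,P4] Q1=[P1] Q2=[]
t=2-4: P2@Q0 runs 2, rem=8, quantum used, demote→Q1. Q0=[P3,P4] Q1=[P1,P2] Q2=[]
t=4-6: P3@Q0 runs 2, rem=9, quantum used, demote→Q1. Q0=[P4] Q1=[P1,P2,P3] Q2=[]
t=6-8: P4@Q0 runs 2, rem=7, quantum used, demote→Q1. Q0=[] Q1=[P1,P2,P3,P4] Q2=[]
t=8-13: P1@Q1 runs 5, rem=5, quantum used, demote→Q2. Q0=[] Q1=[P2,P3,P4] Q2=[P1]
t=13-18: P2@Q1 runs 5, rem=3, quantum used, demote→Q2. Q0=[] Q1=[P3,P4] Q2=[P1,P2]
t=18-23: P3@Q1 runs 5, rem=4, quantum used, demote→Q2. Q0=[] Q1=[P4] Q2=[P1,P2,P3]
t=23-26: P4@Q1 runs 3, rem=4, I/O yield, promote→Q0. Q0=[P4] Q1=[] Q2=[P1,P2,P3]
t=26-28: P4@Q0 runs 2, rem=2, quantum used, demote→Q1. Q0=[] Q1=[P4] Q2=[P1,P2,P3]
t=28-30: P4@Q1 runs 2, rem=0, completes. Q0=[] Q1=[] Q2=[P1,P2,P3]
t=30-35: P1@Q2 runs 5, rem=0, completes. Q0=[] Q1=[] Q2=[P2,P3]
t=35-38: P2@Q2 runs 3, rem=0, completes. Q0=[] Q1=[] Q2=[P3]
t=38-42: P3@Q2 runs 4, rem=0, completes. Q0=[] Q1=[] Q2=[]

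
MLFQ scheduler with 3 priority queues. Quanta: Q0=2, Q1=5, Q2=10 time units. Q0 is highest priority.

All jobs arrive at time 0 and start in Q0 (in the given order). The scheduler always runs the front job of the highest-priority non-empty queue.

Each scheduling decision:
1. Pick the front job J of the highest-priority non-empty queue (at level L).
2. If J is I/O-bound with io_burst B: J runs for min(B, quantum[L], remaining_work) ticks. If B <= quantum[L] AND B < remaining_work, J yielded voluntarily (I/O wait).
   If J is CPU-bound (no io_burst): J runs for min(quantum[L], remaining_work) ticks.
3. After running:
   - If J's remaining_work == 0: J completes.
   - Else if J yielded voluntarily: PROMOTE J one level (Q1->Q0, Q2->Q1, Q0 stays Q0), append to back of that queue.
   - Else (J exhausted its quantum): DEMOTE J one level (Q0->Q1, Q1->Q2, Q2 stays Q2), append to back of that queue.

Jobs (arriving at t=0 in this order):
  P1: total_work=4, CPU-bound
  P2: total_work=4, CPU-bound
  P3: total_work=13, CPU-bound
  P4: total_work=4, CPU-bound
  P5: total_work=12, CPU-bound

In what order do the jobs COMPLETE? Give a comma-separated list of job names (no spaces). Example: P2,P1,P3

t=0-2: P1@Q0 runs 2, rem=2, quantum used, demote→Q1. Q0=[P2,P3,P4,P5] Q1=[P1] Q2=[]
t=2-4: P2@Q0 runs 2, rem=2, quantum used, demote→Q1. Q0=[P3,P4,P5] Q1=[P1,P2] Q2=[]
t=4-6: P3@Q0 runs 2, rem=11, quantum used, demote→Q1. Q0=[P4,P5] Q1=[P1,P2,P3] Q2=[]
t=6-8: P4@Q0 runs 2, rem=2, quantum used, demote→Q1. Q0=[P5] Q1=[P1,P2,P3,P4] Q2=[]
t=8-10: P5@Q0 runs 2, rem=10, quantum used, demote→Q1. Q0=[] Q1=[P1,P2,P3,P4,P5] Q2=[]
t=10-12: P1@Q1 runs 2, rem=0, completes. Q0=[] Q1=[P2,P3,P4,P5] Q2=[]
t=12-14: P2@Q1 runs 2, rem=0, completes. Q0=[] Q1=[P3,P4,P5] Q2=[]
t=14-19: P3@Q1 runs 5, rem=6, quantum used, demote→Q2. Q0=[] Q1=[P4,P5] Q2=[P3]
t=19-21: P4@Q1 runs 2, rem=0, completes. Q0=[] Q1=[P5] Q2=[P3]
t=21-26: P5@Q1 runs 5, rem=5, quantum used, demote→Q2. Q0=[] Q1=[] Q2=[P3,P5]
t=26-32: P3@Q2 runs 6, rem=0, completes. Q0=[] Q1=[] Q2=[P5]
t=32-37: P5@Q2 runs 5, rem=0, completes. Q0=[] Q1=[] Q2=[]

Answer: P1,P2,P4,P3,P5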